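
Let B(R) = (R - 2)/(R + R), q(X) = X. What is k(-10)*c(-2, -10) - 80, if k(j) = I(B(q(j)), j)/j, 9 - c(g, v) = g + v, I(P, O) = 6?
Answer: -463/5 ≈ -92.600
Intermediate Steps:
B(R) = (-2 + R)/(2*R) (B(R) = (-2 + R)/((2*R)) = (-2 + R)*(1/(2*R)) = (-2 + R)/(2*R))
c(g, v) = 9 - g - v (c(g, v) = 9 - (g + v) = 9 + (-g - v) = 9 - g - v)
k(j) = 6/j
k(-10)*c(-2, -10) - 80 = (6/(-10))*(9 - 1*(-2) - 1*(-10)) - 80 = (6*(-1/10))*(9 + 2 + 10) - 80 = -3/5*21 - 80 = -63/5 - 80 = -463/5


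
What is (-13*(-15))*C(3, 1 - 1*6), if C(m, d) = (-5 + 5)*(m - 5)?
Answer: 0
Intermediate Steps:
C(m, d) = 0 (C(m, d) = 0*(-5 + m) = 0)
(-13*(-15))*C(3, 1 - 1*6) = -13*(-15)*0 = 195*0 = 0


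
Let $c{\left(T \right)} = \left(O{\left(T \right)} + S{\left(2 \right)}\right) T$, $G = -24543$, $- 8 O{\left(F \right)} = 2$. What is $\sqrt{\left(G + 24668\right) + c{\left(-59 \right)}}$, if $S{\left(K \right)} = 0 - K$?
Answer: $\frac{\sqrt{1031}}{2} \approx 16.055$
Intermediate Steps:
$O{\left(F \right)} = - \frac{1}{4}$ ($O{\left(F \right)} = \left(- \frac{1}{8}\right) 2 = - \frac{1}{4}$)
$S{\left(K \right)} = - K$
$c{\left(T \right)} = - \frac{9 T}{4}$ ($c{\left(T \right)} = \left(- \frac{1}{4} - 2\right) T = - \frac{9 T}{4}$)
$\sqrt{\left(G + 24668\right) + c{\left(-59 \right)}} = \sqrt{\left(-24543 + 24668\right) - - \frac{531}{4}} = \sqrt{125 + \frac{531}{4}} = \sqrt{\frac{1031}{4}} = \frac{\sqrt{1031}}{2}$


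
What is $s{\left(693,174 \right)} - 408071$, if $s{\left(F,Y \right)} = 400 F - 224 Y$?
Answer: $-169847$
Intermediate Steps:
$s{\left(F,Y \right)} = - 224 Y + 400 F$
$s{\left(693,174 \right)} - 408071 = \left(\left(-224\right) 174 + 400 \cdot 693\right) - 408071 = \left(-38976 + 277200\right) - 408071 = 238224 - 408071 = -169847$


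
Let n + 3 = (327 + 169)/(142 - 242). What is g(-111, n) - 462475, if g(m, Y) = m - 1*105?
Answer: -462691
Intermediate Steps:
n = -199/25 (n = -3 + (327 + 169)/(142 - 242) = -3 + 496/(-100) = -3 + 496*(-1/100) = -3 - 124/25 = -199/25 ≈ -7.9600)
g(m, Y) = -105 + m (g(m, Y) = m - 105 = -105 + m)
g(-111, n) - 462475 = (-105 - 111) - 462475 = -216 - 462475 = -462691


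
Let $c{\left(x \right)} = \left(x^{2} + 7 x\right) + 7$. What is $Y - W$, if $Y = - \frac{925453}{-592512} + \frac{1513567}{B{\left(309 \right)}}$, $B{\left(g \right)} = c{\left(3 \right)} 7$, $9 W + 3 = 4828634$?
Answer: $- \frac{244310410781323}{460381824} \approx -5.3067 \cdot 10^{5}$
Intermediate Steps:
$W = \frac{4828631}{9}$ ($W = - \frac{1}{3} + \frac{1}{9} \cdot 4828634 = - \frac{1}{3} + \frac{4828634}{9} = \frac{4828631}{9} \approx 5.3651 \cdot 10^{5}$)
$c{\left(x \right)} = 7 + x^{2} + 7 x$
$B{\left(g \right)} = 259$ ($B{\left(g \right)} = \left(7 + 3^{2} + 7 \cdot 3\right) 7 = \left(7 + 9 + 21\right) 7 = 37 \cdot 7 = 259$)
$Y = \frac{897046302631}{153460608}$ ($Y = - \frac{925453}{-592512} + \frac{1513567}{259} = \left(-925453\right) \left(- \frac{1}{592512}\right) + 1513567 \cdot \frac{1}{259} = \frac{925453}{592512} + \frac{1513567}{259} = \frac{897046302631}{153460608} \approx 5845.5$)
$Y - W = \frac{897046302631}{153460608} - \frac{4828631}{9} = - \frac{244310410781323}{460381824}$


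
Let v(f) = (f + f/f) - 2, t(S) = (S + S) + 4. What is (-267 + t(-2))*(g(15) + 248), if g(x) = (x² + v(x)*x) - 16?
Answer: -178089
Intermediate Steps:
t(S) = 4 + 2*S (t(S) = 2*S + 4 = 4 + 2*S)
v(f) = -1 + f (v(f) = (f + 1) - 2 = (1 + f) - 2 = -1 + f)
g(x) = -16 + x² + x*(-1 + x) (g(x) = (x² + (-1 + x)*x) - 16 = (x² + x*(-1 + x)) - 16 = -16 + x² + x*(-1 + x))
(-267 + t(-2))*(g(15) + 248) = (-267 + (4 + 2*(-2)))*((-16 - 1*15 + 2*15²) + 248) = (-267 + (4 - 4))*((-16 - 15 + 2*225) + 248) = (-267 + 0)*((-16 - 15 + 450) + 248) = -267*(419 + 248) = -267*667 = -178089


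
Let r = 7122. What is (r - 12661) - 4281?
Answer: -9820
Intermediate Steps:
(r - 12661) - 4281 = (7122 - 12661) - 4281 = -5539 - 4281 = -9820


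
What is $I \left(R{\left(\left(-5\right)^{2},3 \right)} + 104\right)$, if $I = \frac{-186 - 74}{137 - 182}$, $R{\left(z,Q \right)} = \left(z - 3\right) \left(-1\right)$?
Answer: $\frac{4264}{9} \approx 473.78$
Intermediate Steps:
$R{\left(z,Q \right)} = 3 - z$ ($R{\left(z,Q \right)} = \left(-3 + z\right) \left(-1\right) = 3 - z$)
$I = \frac{52}{9}$ ($I = - \frac{260}{-45} = \left(-260\right) \left(- \frac{1}{45}\right) = \frac{52}{9} \approx 5.7778$)
$I \left(R{\left(\left(-5\right)^{2},3 \right)} + 104\right) = \frac{52 \left(\left(3 - \left(-5\right)^{2}\right) + 104\right)}{9} = \frac{52 \left(\left(3 - 25\right) + 104\right)}{9} = \frac{52 \left(-22 + 104\right)}{9} = \frac{52}{9} \cdot 82 = \frac{4264}{9}$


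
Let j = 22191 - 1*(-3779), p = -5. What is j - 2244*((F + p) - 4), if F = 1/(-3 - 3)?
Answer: 46540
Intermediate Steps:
F = -⅙ (F = 1/(-6) = -⅙ ≈ -0.16667)
j = 25970 (j = 22191 + 3779 = 25970)
j - 2244*((F + p) - 4) = 25970 - 2244*((-⅙ - 5) - 4) = 25970 - 2244*(-31/6 - 4) = 25970 - 2244*(-55/6) = 25970 + 20570 = 46540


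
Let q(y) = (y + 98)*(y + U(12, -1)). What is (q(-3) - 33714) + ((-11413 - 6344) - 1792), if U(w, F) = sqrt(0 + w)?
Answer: -53548 + 190*sqrt(3) ≈ -53219.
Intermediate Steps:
U(w, F) = sqrt(w)
q(y) = (98 + y)*(y + 2*sqrt(3)) (q(y) = (y + 98)*(y + sqrt(12)) = (98 + y)*(y + 2*sqrt(3)))
(q(-3) - 33714) + ((-11413 - 6344) - 1792) = (((-3)**2 + 98*(-3) + 196*sqrt(3) + 2*(-3)*sqrt(3)) - 33714) + ((-11413 - 6344) - 1792) = ((9 - 294 + 196*sqrt(3) - 6*sqrt(3)) - 33714) + (-17757 - 1792) = ((-285 + 190*sqrt(3)) - 33714) - 19549 = (-33999 + 190*sqrt(3)) - 19549 = -53548 + 190*sqrt(3)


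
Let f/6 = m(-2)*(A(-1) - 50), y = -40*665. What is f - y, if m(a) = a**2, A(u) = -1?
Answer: 25376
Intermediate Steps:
y = -26600
f = -1224 (f = 6*((-2)**2*(-1 - 50)) = 6*(4*(-51)) = 6*(-204) = -1224)
f - y = -1224 - 1*(-26600) = -1224 + 26600 = 25376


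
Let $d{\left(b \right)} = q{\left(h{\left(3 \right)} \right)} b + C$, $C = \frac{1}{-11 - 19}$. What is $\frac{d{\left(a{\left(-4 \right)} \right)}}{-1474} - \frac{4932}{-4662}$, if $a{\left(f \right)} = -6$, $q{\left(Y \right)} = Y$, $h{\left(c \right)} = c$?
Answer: $\frac{12256399}{11452980} \approx 1.0701$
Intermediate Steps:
$C = - \frac{1}{30}$ ($C = \frac{1}{-30} = - \frac{1}{30} \approx -0.033333$)
$d{\left(b \right)} = - \frac{1}{30} + 3 b$ ($d{\left(b \right)} = 3 b - \frac{1}{30} = - \frac{1}{30} + 3 b$)
$\frac{d{\left(a{\left(-4 \right)} \right)}}{-1474} - \frac{4932}{-4662} = \frac{- \frac{1}{30} + 3 \left(-6\right)}{-1474} - \frac{4932}{-4662} = \left(- \frac{1}{30} - 18\right) \left(- \frac{1}{1474}\right) - - \frac{274}{259} = \left(- \frac{541}{30}\right) \left(- \frac{1}{1474}\right) + \frac{274}{259} = \frac{541}{44220} + \frac{274}{259} = \frac{12256399}{11452980}$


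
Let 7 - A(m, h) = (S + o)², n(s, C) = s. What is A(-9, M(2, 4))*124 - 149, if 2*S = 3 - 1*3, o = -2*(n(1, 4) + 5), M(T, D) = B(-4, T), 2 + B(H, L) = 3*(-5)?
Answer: -17137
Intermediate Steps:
B(H, L) = -17 (B(H, L) = -2 + 3*(-5) = -2 - 15 = -17)
M(T, D) = -17
o = -12 (o = -2*(1 + 5) = -2*6 = -12)
S = 0 (S = (3 - 1*3)/2 = (3 - 3)/2 = (½)*0 = 0)
A(m, h) = -137 (A(m, h) = 7 - (0 - 12)² = 7 - 1*(-12)² = 7 - 1*144 = 7 - 144 = -137)
A(-9, M(2, 4))*124 - 149 = -137*124 - 149 = -16988 - 149 = -17137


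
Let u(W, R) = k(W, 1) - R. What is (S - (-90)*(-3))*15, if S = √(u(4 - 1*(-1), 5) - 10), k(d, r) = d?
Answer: -4050 + 15*I*√10 ≈ -4050.0 + 47.434*I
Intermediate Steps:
u(W, R) = W - R
S = I*√10 (S = √(((4 - 1*(-1)) - 1*5) - 10) = √(((4 + 1) - 5) - 10) = √((5 - 5) - 10) = √(0 - 10) = √(-10) = I*√10 ≈ 3.1623*I)
(S - (-90)*(-3))*15 = (I*√10 - (-90)*(-3))*15 = (I*√10 - 15*18)*15 = (I*√10 - 270)*15 = (-270 + I*√10)*15 = -4050 + 15*I*√10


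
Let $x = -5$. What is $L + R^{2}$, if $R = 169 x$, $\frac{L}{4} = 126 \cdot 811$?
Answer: $1122769$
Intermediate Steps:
$L = 408744$ ($L = 4 \cdot 126 \cdot 811 = 4 \cdot 102186 = 408744$)
$R = -845$ ($R = 169 \left(-5\right) = -845$)
$L + R^{2} = 408744 + \left(-845\right)^{2} = 408744 + 714025 = 1122769$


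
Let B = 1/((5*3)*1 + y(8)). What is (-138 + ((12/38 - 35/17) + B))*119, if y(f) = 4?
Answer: -315840/19 ≈ -16623.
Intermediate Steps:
B = 1/19 (B = 1/((5*3)*1 + 4) = 1/(15*1 + 4) = 1/(15 + 4) = 1/19 ≈ 0.052632)
(-138 + ((12/38 - 35/17) + B))*119 = (-138 + ((12/38 - 35/17) + 1/19))*119 = (-138 + ((12*(1/38) - 35*1/17) + 1/19))*119 = (-138 + ((6/19 - 35/17) + 1/19))*119 = (-138 + (-563/323 + 1/19))*119 = (-138 - 546/323)*119 = -45120/323*119 = -315840/19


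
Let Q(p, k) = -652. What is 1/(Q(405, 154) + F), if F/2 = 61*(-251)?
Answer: -1/31274 ≈ -3.1975e-5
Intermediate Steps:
F = -30622 (F = 2*(61*(-251)) = 2*(-15311) = -30622)
1/(Q(405, 154) + F) = 1/(-652 - 30622) = 1/(-31274) = -1/31274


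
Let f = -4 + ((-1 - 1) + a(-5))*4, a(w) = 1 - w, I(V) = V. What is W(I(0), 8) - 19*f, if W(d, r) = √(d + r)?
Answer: -228 + 2*√2 ≈ -225.17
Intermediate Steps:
f = 12 (f = -4 + ((-1 - 1) + (1 - 1*(-5)))*4 = -4 + (-2 + (1 + 5))*4 = -4 + (-2 + 6)*4 = -4 + 4*4 = -4 + 16 = 12)
W(I(0), 8) - 19*f = √(0 + 8) - 19*12 = √8 - 228 = 2*√2 - 228 = -228 + 2*√2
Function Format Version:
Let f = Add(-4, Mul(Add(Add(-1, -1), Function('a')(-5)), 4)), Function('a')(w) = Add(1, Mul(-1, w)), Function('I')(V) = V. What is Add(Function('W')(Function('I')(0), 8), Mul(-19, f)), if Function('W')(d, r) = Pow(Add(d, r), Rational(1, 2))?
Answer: Add(-228, Mul(2, Pow(2, Rational(1, 2)))) ≈ -225.17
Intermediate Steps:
f = 12 (f = Add(-4, Mul(Add(Add(-1, -1), Add(1, Mul(-1, -5))), 4)) = Add(-4, Mul(Add(-2, Add(1, 5)), 4)) = Add(-4, Mul(Add(-2, 6), 4)) = Add(-4, Mul(4, 4)) = Add(-4, 16) = 12)
Add(Function('W')(Function('I')(0), 8), Mul(-19, f)) = Add(Pow(Add(0, 8), Rational(1, 2)), Mul(-19, 12)) = Add(Pow(8, Rational(1, 2)), -228) = Add(Mul(2, Pow(2, Rational(1, 2))), -228) = Add(-228, Mul(2, Pow(2, Rational(1, 2))))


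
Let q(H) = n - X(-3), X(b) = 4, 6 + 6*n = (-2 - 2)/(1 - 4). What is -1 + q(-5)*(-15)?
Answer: 212/3 ≈ 70.667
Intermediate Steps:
n = -7/9 (n = -1 + ((-2 - 2)/(1 - 4))/6 = -1 + (-4/(-3))/6 = -1 + (-4*(-⅓))/6 = -1 + (⅙)*(4/3) = -1 + 2/9 = -7/9 ≈ -0.77778)
q(H) = -43/9 (q(H) = -7/9 - 1*4 = -7/9 - 4 = -43/9)
-1 + q(-5)*(-15) = -1 - 43/9*(-15) = -1 + 215/3 = 212/3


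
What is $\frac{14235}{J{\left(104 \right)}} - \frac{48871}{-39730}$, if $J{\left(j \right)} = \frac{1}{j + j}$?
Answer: $\frac{117635811271}{39730} \approx 2.9609 \cdot 10^{6}$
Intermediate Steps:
$J{\left(j \right)} = \frac{1}{2 j}$
$\frac{14235}{J{\left(104 \right)}} - \frac{48871}{-39730} = \frac{14235}{\frac{1}{2} \cdot \frac{1}{104}} - \frac{48871}{-39730} = \frac{14235}{\frac{1}{2} \cdot \frac{1}{104}} - - \frac{48871}{39730} = 14235 \frac{1}{\frac{1}{208}} + \frac{48871}{39730} = 14235 \cdot 208 + \frac{48871}{39730} = 2960880 + \frac{48871}{39730} = \frac{117635811271}{39730}$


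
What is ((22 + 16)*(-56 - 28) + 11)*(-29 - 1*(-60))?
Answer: -98611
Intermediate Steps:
((22 + 16)*(-56 - 28) + 11)*(-29 - 1*(-60)) = (38*(-84) + 11)*(-29 + 60) = (-3192 + 11)*31 = -3181*31 = -98611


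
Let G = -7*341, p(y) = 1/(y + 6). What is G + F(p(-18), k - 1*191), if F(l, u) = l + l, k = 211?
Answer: -14323/6 ≈ -2387.2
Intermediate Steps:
p(y) = 1/(6 + y)
F(l, u) = 2*l
G = -2387
G + F(p(-18), k - 1*191) = -2387 + 2/(6 - 18) = -2387 + 2/(-12) = -2387 + 2*(-1/12) = -2387 - 1/6 = -14323/6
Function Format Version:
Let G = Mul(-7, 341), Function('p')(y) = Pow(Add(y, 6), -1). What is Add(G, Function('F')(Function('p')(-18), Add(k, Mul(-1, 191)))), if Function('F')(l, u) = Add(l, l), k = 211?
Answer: Rational(-14323, 6) ≈ -2387.2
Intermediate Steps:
Function('p')(y) = Pow(Add(6, y), -1)
Function('F')(l, u) = Mul(2, l)
G = -2387
Add(G, Function('F')(Function('p')(-18), Add(k, Mul(-1, 191)))) = Add(-2387, Mul(2, Pow(Add(6, -18), -1))) = Add(-2387, Mul(2, Pow(-12, -1))) = Add(-2387, Mul(2, Rational(-1, 12))) = Add(-2387, Rational(-1, 6)) = Rational(-14323, 6)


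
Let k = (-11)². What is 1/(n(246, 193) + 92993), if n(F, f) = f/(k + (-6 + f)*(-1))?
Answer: 66/6137345 ≈ 1.0754e-5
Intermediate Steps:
k = 121
n(F, f) = f/(127 - f) (n(F, f) = f/(121 + (-6 + f)*(-1)) = f/(121 + (6 - f)) = f/(127 - f))
1/(n(246, 193) + 92993) = 1/(193/(127 - 1*193) + 92993) = 1/(193/(127 - 193) + 92993) = 1/(193/(-66) + 92993) = 1/(193*(-1/66) + 92993) = 1/(-193/66 + 92993) = 1/(6137345/66) = 66/6137345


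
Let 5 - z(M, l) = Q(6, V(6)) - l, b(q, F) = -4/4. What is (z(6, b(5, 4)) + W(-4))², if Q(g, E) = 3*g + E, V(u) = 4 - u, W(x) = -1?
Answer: 169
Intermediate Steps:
Q(g, E) = E + 3*g
b(q, F) = -1 (b(q, F) = -4*¼ = -1)
z(M, l) = -11 + l (z(M, l) = 5 - (((4 - 1*6) + 3*6) - l) = 5 - (((4 - 6) + 18) - l) = 5 - ((-2 + 18) - l) = 5 - (16 - l) = 5 + (-16 + l) = -11 + l)
(z(6, b(5, 4)) + W(-4))² = ((-11 - 1) - 1)² = (-12 - 1)² = (-13)² = 169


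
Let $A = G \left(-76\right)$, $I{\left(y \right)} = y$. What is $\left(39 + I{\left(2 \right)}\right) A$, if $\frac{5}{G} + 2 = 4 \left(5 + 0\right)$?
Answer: $- \frac{7790}{9} \approx -865.56$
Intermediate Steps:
$G = \frac{5}{18}$ ($G = \frac{5}{-2 + 4 \left(5 + 0\right)} = \frac{5}{-2 + 4 \cdot 5} = \frac{5}{-2 + 20} = \frac{5}{18} \approx 0.27778$)
$A = - \frac{190}{9}$ ($A = \frac{5}{18} \left(-76\right) = - \frac{190}{9} \approx -21.111$)
$\left(39 + I{\left(2 \right)}\right) A = \left(39 + 2\right) \left(- \frac{190}{9}\right) = 41 \left(- \frac{190}{9}\right) = - \frac{7790}{9}$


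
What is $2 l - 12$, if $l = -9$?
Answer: $-30$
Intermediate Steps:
$2 l - 12 = 2 \left(-9\right) - 12 = -18 - 12 = -30$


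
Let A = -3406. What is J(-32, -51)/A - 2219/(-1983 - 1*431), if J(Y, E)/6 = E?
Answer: 4148299/4111042 ≈ 1.0091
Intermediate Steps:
J(Y, E) = 6*E
J(-32, -51)/A - 2219/(-1983 - 1*431) = (6*(-51))/(-3406) - 2219/(-1983 - 1*431) = -306*(-1/3406) - 2219/(-1983 - 431) = 153/1703 - 2219/(-2414) = 153/1703 - 2219*(-1/2414) = 153/1703 + 2219/2414 = 4148299/4111042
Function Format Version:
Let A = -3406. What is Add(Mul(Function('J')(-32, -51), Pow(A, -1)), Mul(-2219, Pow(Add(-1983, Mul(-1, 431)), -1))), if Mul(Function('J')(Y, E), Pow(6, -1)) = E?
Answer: Rational(4148299, 4111042) ≈ 1.0091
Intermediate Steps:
Function('J')(Y, E) = Mul(6, E)
Add(Mul(Function('J')(-32, -51), Pow(A, -1)), Mul(-2219, Pow(Add(-1983, Mul(-1, 431)), -1))) = Add(Mul(Mul(6, -51), Pow(-3406, -1)), Mul(-2219, Pow(Add(-1983, Mul(-1, 431)), -1))) = Add(Mul(-306, Rational(-1, 3406)), Mul(-2219, Pow(Add(-1983, -431), -1))) = Add(Rational(153, 1703), Mul(-2219, Pow(-2414, -1))) = Add(Rational(153, 1703), Mul(-2219, Rational(-1, 2414))) = Add(Rational(153, 1703), Rational(2219, 2414)) = Rational(4148299, 4111042)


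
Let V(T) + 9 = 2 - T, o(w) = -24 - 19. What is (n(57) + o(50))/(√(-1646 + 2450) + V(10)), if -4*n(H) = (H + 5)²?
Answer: -17068/515 - 2008*√201/515 ≈ -88.420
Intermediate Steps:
n(H) = -(5 + H)²/4 (n(H) = -(H + 5)²/4 = -(5 + H)²/4)
o(w) = -43
V(T) = -7 - T (V(T) = -9 + (2 - T) = -7 - T)
(n(57) + o(50))/(√(-1646 + 2450) + V(10)) = (-(5 + 57)²/4 - 43)/(√(-1646 + 2450) + (-7 - 1*10)) = (-¼*62² - 43)/(√804 + (-7 - 10)) = (-¼*3844 - 43)/(2*√201 - 17) = (-961 - 43)/(-17 + 2*√201) = -1004/(-17 + 2*√201)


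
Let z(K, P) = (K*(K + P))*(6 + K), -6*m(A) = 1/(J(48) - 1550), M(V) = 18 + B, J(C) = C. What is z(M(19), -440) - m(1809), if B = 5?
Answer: -2506588669/9012 ≈ -2.7814e+5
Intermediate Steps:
M(V) = 23 (M(V) = 18 + 5 = 23)
m(A) = 1/9012 (m(A) = -1/(6*(48 - 1550)) = -⅙/(-1502) = -⅙*(-1/1502) = 1/9012)
z(K, P) = K*(6 + K)*(K + P)
z(M(19), -440) - m(1809) = 23*(23² + 6*23 + 6*(-440) + 23*(-440)) - 1*1/9012 = 23*(529 + 138 - 2640 - 10120) - 1/9012 = 23*(-12093) - 1/9012 = -278139 - 1/9012 = -2506588669/9012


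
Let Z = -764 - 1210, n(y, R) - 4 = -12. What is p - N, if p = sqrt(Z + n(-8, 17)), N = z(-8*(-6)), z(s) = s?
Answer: -48 + I*sqrt(1982) ≈ -48.0 + 44.52*I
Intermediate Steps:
n(y, R) = -8 (n(y, R) = 4 - 12 = -8)
N = 48 (N = -8*(-6) = 48)
Z = -1974
p = I*sqrt(1982) (p = sqrt(-1974 - 8) = sqrt(-1982) = I*sqrt(1982) ≈ 44.52*I)
p - N = I*sqrt(1982) - 1*48 = I*sqrt(1982) - 48 = -48 + I*sqrt(1982)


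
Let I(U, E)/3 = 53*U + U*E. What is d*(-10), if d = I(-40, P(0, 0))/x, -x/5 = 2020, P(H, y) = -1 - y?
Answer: -624/101 ≈ -6.1782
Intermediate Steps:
I(U, E) = 159*U + 3*E*U (I(U, E) = 3*(53*U + U*E) = 3*(53*U + E*U) = 159*U + 3*E*U)
x = -10100 (x = -5*2020 = -10100)
d = 312/505 (d = (3*(-40)*(53 + (-1 - 1*0)))/(-10100) = (3*(-40)*(53 + (-1 + 0)))*(-1/10100) = (3*(-40)*(53 - 1))*(-1/10100) = (3*(-40)*52)*(-1/10100) = -6240*(-1/10100) = 312/505 ≈ 0.61782)
d*(-10) = (312/505)*(-10) = -624/101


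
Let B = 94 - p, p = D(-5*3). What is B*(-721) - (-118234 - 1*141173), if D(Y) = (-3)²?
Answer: 198122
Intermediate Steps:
D(Y) = 9
p = 9
B = 85 (B = 94 - 1*9 = 94 - 9 = 85)
B*(-721) - (-118234 - 1*141173) = 85*(-721) - (-118234 - 1*141173) = -61285 - (-118234 - 141173) = -61285 - 1*(-259407) = -61285 + 259407 = 198122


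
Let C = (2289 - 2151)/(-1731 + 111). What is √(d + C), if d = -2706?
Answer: I*√21919290/90 ≈ 52.02*I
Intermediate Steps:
C = -23/270 (C = 138/(-1620) = 138*(-1/1620) = -23/270 ≈ -0.085185)
√(d + C) = √(-2706 - 23/270) = √(-730643/270) = I*√21919290/90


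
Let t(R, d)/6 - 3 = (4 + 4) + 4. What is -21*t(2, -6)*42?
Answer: -79380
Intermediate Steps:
t(R, d) = 90 (t(R, d) = 18 + 6*((4 + 4) + 4) = 18 + 6*(8 + 4) = 18 + 6*12 = 18 + 72 = 90)
-21*t(2, -6)*42 = -21*90*42 = -1890*42 = -79380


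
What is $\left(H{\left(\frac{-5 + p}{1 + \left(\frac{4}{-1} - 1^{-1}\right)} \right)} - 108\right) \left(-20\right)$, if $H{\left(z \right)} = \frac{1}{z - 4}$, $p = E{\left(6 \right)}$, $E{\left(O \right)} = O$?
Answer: $\frac{36800}{17} \approx 2164.7$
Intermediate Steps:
$p = 6$
$H{\left(z \right)} = \frac{1}{-4 + z}$
$\left(H{\left(\frac{-5 + p}{1 + \left(\frac{4}{-1} - 1^{-1}\right)} \right)} - 108\right) \left(-20\right) = \left(\frac{1}{-4 + \frac{-5 + 6}{1 + \left(\frac{4}{-1} - 1^{-1}\right)}} - 108\right) \left(-20\right) = \left(\frac{1}{-4 + 1 \frac{1}{1 + \left(4 \left(-1\right) - 1\right)}} - 108\right) \left(-20\right) = \left(\frac{1}{-4 + 1 \frac{1}{1 - 5}} - 108\right) \left(-20\right) = \left(\frac{1}{-4 + 1 \frac{1}{-4}} - 108\right) \left(-20\right) = \left(\frac{1}{-4 + 1 \left(- \frac{1}{4}\right)} - 108\right) \left(-20\right) = \left(\frac{1}{-4 - \frac{1}{4}} - 108\right) \left(-20\right) = \left(\frac{1}{- \frac{17}{4}} - 108\right) \left(-20\right) = \left(- \frac{4}{17} - 108\right) \left(-20\right) = \left(- \frac{1840}{17}\right) \left(-20\right) = \frac{36800}{17}$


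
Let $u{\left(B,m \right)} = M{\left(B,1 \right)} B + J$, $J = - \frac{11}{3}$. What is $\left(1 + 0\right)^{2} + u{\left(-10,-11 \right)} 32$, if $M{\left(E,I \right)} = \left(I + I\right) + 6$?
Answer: $- \frac{8029}{3} \approx -2676.3$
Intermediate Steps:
$M{\left(E,I \right)} = 6 + 2 I$ ($M{\left(E,I \right)} = 2 I + 6 = 6 + 2 I$)
$J = - \frac{11}{3}$ ($J = \left(-11\right) \frac{1}{3} = - \frac{11}{3} \approx -3.6667$)
$u{\left(B,m \right)} = - \frac{11}{3} + 8 B$ ($u{\left(B,m \right)} = \left(6 + 2 \cdot 1\right) B - \frac{11}{3} = \left(6 + 2\right) B - \frac{11}{3} = 8 B - \frac{11}{3} = - \frac{11}{3} + 8 B$)
$\left(1 + 0\right)^{2} + u{\left(-10,-11 \right)} 32 = \left(1 + 0\right)^{2} + \left(- \frac{11}{3} + 8 \left(-10\right)\right) 32 = 1^{2} + \left(- \frac{11}{3} - 80\right) 32 = 1 - \frac{8032}{3} = - \frac{8029}{3}$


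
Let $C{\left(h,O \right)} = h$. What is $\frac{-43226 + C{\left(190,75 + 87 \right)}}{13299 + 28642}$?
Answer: $- \frac{43036}{41941} \approx -1.0261$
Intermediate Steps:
$\frac{-43226 + C{\left(190,75 + 87 \right)}}{13299 + 28642} = \frac{-43226 + 190}{13299 + 28642} = - \frac{43036}{41941}$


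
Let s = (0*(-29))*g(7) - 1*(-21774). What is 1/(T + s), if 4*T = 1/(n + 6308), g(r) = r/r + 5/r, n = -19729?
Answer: 53684/1168915415 ≈ 4.5926e-5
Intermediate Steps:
g(r) = 1 + 5/r
s = 21774 (s = (0*(-29))*((5 + 7)/7) - 1*(-21774) = 0*((⅐)*12) + 21774 = 0*(12/7) + 21774 = 0 + 21774 = 21774)
T = -1/53684 (T = 1/(4*(-19729 + 6308)) = (¼)/(-13421) = (¼)*(-1/13421) = -1/53684 ≈ -1.8628e-5)
1/(T + s) = 1/(-1/53684 + 21774) = 1/(1168915415/53684) = 53684/1168915415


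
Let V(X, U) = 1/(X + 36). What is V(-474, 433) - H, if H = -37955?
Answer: 16624289/438 ≈ 37955.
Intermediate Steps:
V(X, U) = 1/(36 + X)
V(-474, 433) - H = 1/(36 - 474) - 1*(-37955) = 1/(-438) + 37955 = -1/438 + 37955 = 16624289/438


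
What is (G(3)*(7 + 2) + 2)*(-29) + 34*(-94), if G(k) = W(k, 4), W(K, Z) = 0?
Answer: -3254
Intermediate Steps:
G(k) = 0
(G(3)*(7 + 2) + 2)*(-29) + 34*(-94) = (0*(7 + 2) + 2)*(-29) + 34*(-94) = (0*9 + 2)*(-29) - 3196 = (0 + 2)*(-29) - 3196 = 2*(-29) - 3196 = -58 - 3196 = -3254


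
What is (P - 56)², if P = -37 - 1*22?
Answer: 13225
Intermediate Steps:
P = -59 (P = -37 - 22 = -59)
(P - 56)² = (-59 - 56)² = (-115)² = 13225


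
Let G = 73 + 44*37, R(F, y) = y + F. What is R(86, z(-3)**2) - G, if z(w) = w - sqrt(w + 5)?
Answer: -1604 + 6*sqrt(2) ≈ -1595.5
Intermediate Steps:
z(w) = w - sqrt(5 + w)
R(F, y) = F + y
G = 1701 (G = 73 + 1628 = 1701)
R(86, z(-3)**2) - G = (86 + (-3 - sqrt(5 - 3))**2) - 1*1701 = (86 + (-3 - sqrt(2))**2) - 1701 = -1615 + (-3 - sqrt(2))**2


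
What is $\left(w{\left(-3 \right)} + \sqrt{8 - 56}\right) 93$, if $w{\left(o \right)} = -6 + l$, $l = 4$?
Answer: $-186 + 372 i \sqrt{3} \approx -186.0 + 644.32 i$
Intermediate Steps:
$w{\left(o \right)} = -2$ ($w{\left(o \right)} = -6 + 4 = -2$)
$\left(w{\left(-3 \right)} + \sqrt{8 - 56}\right) 93 = \left(-2 + \sqrt{8 - 56}\right) 93 = \left(-2 + \sqrt{-48}\right) 93 = \left(-2 + 4 i \sqrt{3}\right) 93 = -186 + 372 i \sqrt{3}$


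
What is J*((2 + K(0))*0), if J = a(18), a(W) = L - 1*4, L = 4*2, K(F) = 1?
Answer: 0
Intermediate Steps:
L = 8
a(W) = 4 (a(W) = 8 - 1*4 = 8 - 4 = 4)
J = 4
J*((2 + K(0))*0) = 4*((2 + 1)*0) = 4*(3*0) = 4*0 = 0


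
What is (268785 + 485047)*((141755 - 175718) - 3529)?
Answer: -28262669344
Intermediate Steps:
(268785 + 485047)*((141755 - 175718) - 3529) = 753832*(-33963 - 3529) = 753832*(-37492) = -28262669344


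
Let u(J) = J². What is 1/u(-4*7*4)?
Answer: 1/12544 ≈ 7.9719e-5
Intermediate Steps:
1/u(-4*7*4) = 1/((-4*7*4)²) = 1/((-28*4)²) = 1/((-112)²) = 1/12544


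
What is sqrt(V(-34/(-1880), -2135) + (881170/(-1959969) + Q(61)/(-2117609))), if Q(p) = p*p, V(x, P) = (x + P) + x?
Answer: I*sqrt(8125834869698590338114169821053010)/1950710557236870 ≈ 46.211*I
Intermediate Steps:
V(x, P) = P + 2*x (V(x, P) = (P + x) + x = P + 2*x)
Q(p) = p**2
sqrt(V(-34/(-1880), -2135) + (881170/(-1959969) + Q(61)/(-2117609))) = sqrt((-2135 + 2*(-34/(-1880))) + (881170/(-1959969) + 61**2/(-2117609))) = sqrt((-2135 + 2*(-34*(-1/1880))) + (881170*(-1/1959969) + 3721*(-1/2117609))) = sqrt((-2135 + 2*(17/940)) + (-881170/1959969 - 3721/2117609)) = sqrt((-2135 + 17/470) - 1873266567179/4150447994121) = sqrt(-1003433/470 - 1873266567179/4150447994121) = sqrt(-4165576917371391523/1950710557236870) = I*sqrt(8125834869698590338114169821053010)/1950710557236870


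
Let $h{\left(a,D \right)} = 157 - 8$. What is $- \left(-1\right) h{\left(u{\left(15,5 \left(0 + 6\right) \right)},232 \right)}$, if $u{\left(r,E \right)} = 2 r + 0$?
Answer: $149$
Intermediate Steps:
$u{\left(r,E \right)} = 2 r$
$h{\left(a,D \right)} = 149$
$- \left(-1\right) h{\left(u{\left(15,5 \left(0 + 6\right) \right)},232 \right)} = - \left(-1\right) 149 = \left(-1\right) \left(-149\right) = 149$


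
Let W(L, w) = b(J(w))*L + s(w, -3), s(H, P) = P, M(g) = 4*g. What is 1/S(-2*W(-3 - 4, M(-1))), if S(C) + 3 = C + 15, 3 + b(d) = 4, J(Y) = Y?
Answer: 1/32 ≈ 0.031250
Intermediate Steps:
b(d) = 1 (b(d) = -3 + 4 = 1)
W(L, w) = -3 + L (W(L, w) = 1*L - 3 = L - 3 = -3 + L)
S(C) = 12 + C (S(C) = -3 + (C + 15) = -3 + (15 + C) = 12 + C)
1/S(-2*W(-3 - 4, M(-1))) = 1/(12 - 2*(-3 + (-3 - 4))) = 1/(12 - 2*(-3 - 7)) = 1/(12 - 2*(-10)) = 1/(12 + 20) = 1/32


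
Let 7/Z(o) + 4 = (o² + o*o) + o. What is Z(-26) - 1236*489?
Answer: -799022081/1322 ≈ -6.0440e+5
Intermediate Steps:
Z(o) = 7/(-4 + o + 2*o²) (Z(o) = 7/(-4 + ((o² + o*o) + o)) = 7/(-4 + ((o² + o²) + o)) = 7/(-4 + (2*o² + o)) = 7/(-4 + (o + 2*o²)) = 7/(-4 + o + 2*o²))
Z(-26) - 1236*489 = 7/(-4 - 26 + 2*(-26)²) - 1236*489 = 7/(-4 - 26 + 2*676) - 604404 = 7/(-4 - 26 + 1352) - 604404 = 7/1322 - 604404 = -799022081/1322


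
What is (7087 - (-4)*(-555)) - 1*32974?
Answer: -28107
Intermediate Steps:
(7087 - (-4)*(-555)) - 1*32974 = (7087 - 1*2220) - 32974 = (7087 - 2220) - 32974 = 4867 - 32974 = -28107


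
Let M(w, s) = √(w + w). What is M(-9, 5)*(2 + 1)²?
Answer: 27*I*√2 ≈ 38.184*I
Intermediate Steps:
M(w, s) = √2*√w (M(w, s) = √(2*w) = √2*√w)
M(-9, 5)*(2 + 1)² = (√2*√(-9))*(2 + 1)² = (√2*(3*I))*3² = (3*I*√2)*9 = 27*I*√2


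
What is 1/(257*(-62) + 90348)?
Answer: 1/74414 ≈ 1.3438e-5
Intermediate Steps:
1/(257*(-62) + 90348) = 1/(-15934 + 90348) = 1/74414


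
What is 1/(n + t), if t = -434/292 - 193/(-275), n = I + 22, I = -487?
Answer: -40150/18701247 ≈ -0.0021469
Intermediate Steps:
n = -465 (n = -487 + 22 = -465)
t = -31497/40150 (t = -434*1/292 - 193*(-1/275) = -217/146 + 193/275 = -31497/40150 ≈ -0.78448)
1/(n + t) = 1/(-465 - 31497/40150) = 1/(-18701247/40150) = -40150/18701247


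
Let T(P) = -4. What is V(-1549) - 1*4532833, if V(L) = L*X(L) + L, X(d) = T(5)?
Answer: -4528186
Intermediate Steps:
X(d) = -4
V(L) = -3*L (V(L) = L*(-4) + L = -4*L + L = -3*L)
V(-1549) - 1*4532833 = -3*(-1549) - 1*4532833 = 4647 - 4532833 = -4528186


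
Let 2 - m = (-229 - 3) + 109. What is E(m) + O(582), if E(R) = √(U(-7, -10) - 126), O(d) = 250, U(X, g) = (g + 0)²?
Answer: 250 + I*√26 ≈ 250.0 + 5.099*I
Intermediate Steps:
U(X, g) = g²
m = 125 (m = 2 - ((-229 - 3) + 109) = 2 - (-232 + 109) = 2 - 1*(-123) = 2 + 123 = 125)
E(R) = I*√26 (E(R) = √((-10)² - 126) = √(100 - 126) = √(-26) = I*√26)
E(m) + O(582) = I*√26 + 250 = 250 + I*√26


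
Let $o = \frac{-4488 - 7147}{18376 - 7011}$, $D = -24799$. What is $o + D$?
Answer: $- \frac{56370454}{2273} \approx -24800.0$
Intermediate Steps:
$o = - \frac{2327}{2273}$ ($o = - \frac{11635}{11365} = \left(-11635\right) \frac{1}{11365} = - \frac{2327}{2273} \approx -1.0238$)
$o + D = - \frac{2327}{2273} - 24799 = - \frac{56370454}{2273}$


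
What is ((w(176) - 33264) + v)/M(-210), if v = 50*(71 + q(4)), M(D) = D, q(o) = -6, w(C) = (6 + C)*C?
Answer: -1009/105 ≈ -9.6095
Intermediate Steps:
w(C) = C*(6 + C)
v = 3250 (v = 50*(71 - 6) = 50*65 = 3250)
((w(176) - 33264) + v)/M(-210) = ((176*(6 + 176) - 33264) + 3250)/(-210) = ((176*182 - 33264) + 3250)*(-1/210) = ((32032 - 33264) + 3250)*(-1/210) = (-1232 + 3250)*(-1/210) = 2018*(-1/210) = -1009/105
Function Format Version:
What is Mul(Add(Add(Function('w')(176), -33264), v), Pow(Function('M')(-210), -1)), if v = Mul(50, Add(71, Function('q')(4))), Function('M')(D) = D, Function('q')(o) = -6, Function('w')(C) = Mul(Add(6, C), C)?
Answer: Rational(-1009, 105) ≈ -9.6095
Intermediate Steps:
Function('w')(C) = Mul(C, Add(6, C))
v = 3250 (v = Mul(50, Add(71, -6)) = Mul(50, 65) = 3250)
Mul(Add(Add(Function('w')(176), -33264), v), Pow(Function('M')(-210), -1)) = Mul(Add(Add(Mul(176, Add(6, 176)), -33264), 3250), Pow(-210, -1)) = Mul(Add(Add(Mul(176, 182), -33264), 3250), Rational(-1, 210)) = Mul(Add(Add(32032, -33264), 3250), Rational(-1, 210)) = Mul(Add(-1232, 3250), Rational(-1, 210)) = Mul(2018, Rational(-1, 210)) = Rational(-1009, 105)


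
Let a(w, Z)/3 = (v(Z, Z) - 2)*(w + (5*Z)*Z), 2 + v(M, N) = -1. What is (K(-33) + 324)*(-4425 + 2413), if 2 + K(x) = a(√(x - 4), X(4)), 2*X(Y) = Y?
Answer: -44264 + 30180*I*√37 ≈ -44264.0 + 1.8358e+5*I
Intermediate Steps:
v(M, N) = -3 (v(M, N) = -2 - 1 = -3)
X(Y) = Y/2
a(w, Z) = -75*Z² - 15*w (a(w, Z) = 3*((-3 - 2)*(w + (5*Z)*Z)) = 3*(-5*(w + 5*Z²)) = 3*(-25*Z² - 5*w) = -75*Z² - 15*w)
K(x) = -302 - 15*√(-4 + x) (K(x) = -2 + (-75*((½)*4)² - 15*√(x - 4)) = -2 + (-75*2² - 15*√(-4 + x)) = -2 + (-75*4 - 15*√(-4 + x)) = -2 + (-300 - 15*√(-4 + x)) = -302 - 15*√(-4 + x))
(K(-33) + 324)*(-4425 + 2413) = ((-302 - 15*√(-4 - 33)) + 324)*(-4425 + 2413) = ((-302 - 15*I*√37) + 324)*(-2012) = (22 - 15*I*√37)*(-2012) = -44264 + 30180*I*√37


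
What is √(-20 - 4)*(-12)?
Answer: -24*I*√6 ≈ -58.788*I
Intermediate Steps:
√(-20 - 4)*(-12) = √(-24)*(-12) = (2*I*√6)*(-12) = -24*I*√6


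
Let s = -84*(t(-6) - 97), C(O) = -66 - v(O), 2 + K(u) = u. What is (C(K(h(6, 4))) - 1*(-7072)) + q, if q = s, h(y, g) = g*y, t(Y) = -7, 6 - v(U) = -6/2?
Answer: 15733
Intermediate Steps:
v(U) = 9 (v(U) = 6 - (-6)/2 = 6 - 1*(-3) = 6 + 3 = 9)
K(u) = -2 + u
C(O) = -75 (C(O) = -66 - 1*9 = -66 - 9 = -75)
s = 8736 (s = -84*(-7 - 97) = -84*(-104) = 8736)
q = 8736
(C(K(h(6, 4))) - 1*(-7072)) + q = (-75 - 1*(-7072)) + 8736 = (-75 + 7072) + 8736 = 6997 + 8736 = 15733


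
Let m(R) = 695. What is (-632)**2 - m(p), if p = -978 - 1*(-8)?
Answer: 398729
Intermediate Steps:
p = -970 (p = -978 + 8 = -970)
(-632)**2 - m(p) = (-632)**2 - 1*695 = 399424 - 695 = 398729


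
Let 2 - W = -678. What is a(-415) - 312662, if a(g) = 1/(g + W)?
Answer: -82855429/265 ≈ -3.1266e+5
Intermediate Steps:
W = 680 (W = 2 - 1*(-678) = 2 + 678 = 680)
a(g) = 1/(680 + g) (a(g) = 1/(g + 680) = 1/(680 + g))
a(-415) - 312662 = 1/(680 - 415) - 312662 = 1/265 - 312662 = -82855429/265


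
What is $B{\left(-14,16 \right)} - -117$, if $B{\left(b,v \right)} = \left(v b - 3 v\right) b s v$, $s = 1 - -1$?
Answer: $121973$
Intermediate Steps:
$s = 2$ ($s = 1 + 1 = 2$)
$B{\left(b,v \right)} = 2 b v \left(- 3 v + b v\right)$ ($B{\left(b,v \right)} = \left(v b - 3 v\right) b 2 v = \left(b v - 3 v\right) b 2 v = \left(- 3 v + b v\right) b 2 v = b \left(- 3 v + b v\right) 2 v = 2 b \left(- 3 v + b v\right) v = 2 b v \left(- 3 v + b v\right)$)
$B{\left(-14,16 \right)} - -117 = 2 \left(-14\right) 16^{2} \left(-3 - 14\right) - -117 = 2 \left(-14\right) 256 \left(-17\right) + 117 = 121856 + 117 = 121973$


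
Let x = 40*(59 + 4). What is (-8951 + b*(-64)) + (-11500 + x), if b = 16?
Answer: -18955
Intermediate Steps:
x = 2520 (x = 40*63 = 2520)
(-8951 + b*(-64)) + (-11500 + x) = (-8951 + 16*(-64)) + (-11500 + 2520) = (-8951 - 1024) - 8980 = -9975 - 8980 = -18955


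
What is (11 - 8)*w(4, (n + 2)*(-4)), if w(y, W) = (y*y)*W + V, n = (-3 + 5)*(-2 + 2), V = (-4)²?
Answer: -336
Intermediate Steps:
V = 16
n = 0 (n = 2*0 = 0)
w(y, W) = 16 + W*y² (w(y, W) = (y*y)*W + 16 = y²*W + 16 = W*y² + 16 = 16 + W*y²)
(11 - 8)*w(4, (n + 2)*(-4)) = (11 - 8)*(16 + ((0 + 2)*(-4))*4²) = 3*(16 + (2*(-4))*16) = 3*(16 - 8*16) = 3*(16 - 128) = 3*(-112) = -336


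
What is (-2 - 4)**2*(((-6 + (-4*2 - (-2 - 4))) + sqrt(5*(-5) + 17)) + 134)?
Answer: 4536 + 72*I*sqrt(2) ≈ 4536.0 + 101.82*I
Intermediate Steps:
(-2 - 4)**2*(((-6 + (-4*2 - (-2 - 4))) + sqrt(5*(-5) + 17)) + 134) = (-6)**2*(((-6 + (-8 - 1*(-6))) + sqrt(-25 + 17)) + 134) = 36*(((-6 + (-8 + 6)) + sqrt(-8)) + 134) = 36*(((-6 - 2) + 2*I*sqrt(2)) + 134) = 36*((-8 + 2*I*sqrt(2)) + 134) = 36*(126 + 2*I*sqrt(2)) = 4536 + 72*I*sqrt(2)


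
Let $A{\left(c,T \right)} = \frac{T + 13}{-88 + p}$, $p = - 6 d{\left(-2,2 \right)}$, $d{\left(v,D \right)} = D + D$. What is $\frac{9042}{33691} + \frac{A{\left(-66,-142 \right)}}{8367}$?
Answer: $\frac{403697167}{1503427184} \approx 0.26852$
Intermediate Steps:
$d{\left(v,D \right)} = 2 D$
$p = -24$ ($p = - 6 \cdot 2 \cdot 2 = \left(-6\right) 4 = -24$)
$A{\left(c,T \right)} = - \frac{13}{112} - \frac{T}{112}$ ($A{\left(c,T \right)} = \frac{T + 13}{-88 - 24} = \frac{13 + T}{-112} = \left(13 + T\right) \left(- \frac{1}{112}\right) = - \frac{13}{112} - \frac{T}{112}$)
$\frac{9042}{33691} + \frac{A{\left(-66,-142 \right)}}{8367} = \frac{9042}{33691} + \frac{- \frac{13}{112} - - \frac{71}{56}}{8367} = 9042 \cdot \frac{1}{33691} + \left(- \frac{13}{112} + \frac{71}{56}\right) \frac{1}{8367} = \frac{9042}{33691} + \frac{129}{112} \cdot \frac{1}{8367} = \frac{9042}{33691} + \frac{43}{312368} = \frac{403697167}{1503427184}$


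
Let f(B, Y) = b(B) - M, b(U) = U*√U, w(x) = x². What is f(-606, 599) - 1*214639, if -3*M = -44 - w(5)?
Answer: -214662 - 606*I*√606 ≈ -2.1466e+5 - 14918.0*I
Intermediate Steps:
b(U) = U^(3/2)
M = 23 (M = -(-44 - 1*5²)/3 = -(-44 - 1*25)/3 = -(-44 - 25)/3 = -⅓*(-69) = 23)
f(B, Y) = -23 + B^(3/2) (f(B, Y) = B^(3/2) - 1*23 = B^(3/2) - 23 = -23 + B^(3/2))
f(-606, 599) - 1*214639 = (-23 + (-606)^(3/2)) - 1*214639 = (-23 - 606*I*√606) - 214639 = -214662 - 606*I*√606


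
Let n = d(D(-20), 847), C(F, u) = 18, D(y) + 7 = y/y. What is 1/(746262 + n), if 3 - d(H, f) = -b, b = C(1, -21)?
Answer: 1/746283 ≈ 1.3400e-6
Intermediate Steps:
D(y) = -6 (D(y) = -7 + y/y = -7 + 1 = -6)
b = 18
d(H, f) = 21 (d(H, f) = 3 - (-1)*18 = 3 - 1*(-18) = 3 + 18 = 21)
n = 21
1/(746262 + n) = 1/(746262 + 21) = 1/746283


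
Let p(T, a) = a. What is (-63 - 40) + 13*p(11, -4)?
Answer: -155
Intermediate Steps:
(-63 - 40) + 13*p(11, -4) = (-63 - 40) + 13*(-4) = -103 - 52 = -155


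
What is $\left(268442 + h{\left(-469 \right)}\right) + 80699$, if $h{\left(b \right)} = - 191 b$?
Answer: $438720$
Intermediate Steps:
$\left(268442 + h{\left(-469 \right)}\right) + 80699 = \left(268442 - -89579\right) + 80699 = \left(268442 + 89579\right) + 80699 = 358021 + 80699 = 438720$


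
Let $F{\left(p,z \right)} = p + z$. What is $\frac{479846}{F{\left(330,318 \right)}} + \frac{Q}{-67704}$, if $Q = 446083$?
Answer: $\frac{1341601325}{1828008} \approx 733.91$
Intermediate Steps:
$\frac{479846}{F{\left(330,318 \right)}} + \frac{Q}{-67704} = \frac{479846}{330 + 318} + \frac{446083}{-67704} = \frac{479846}{648} + 446083 \left(- \frac{1}{67704}\right) = 479846 \cdot \frac{1}{648} - \frac{446083}{67704} = \frac{239923}{324} - \frac{446083}{67704} = \frac{1341601325}{1828008}$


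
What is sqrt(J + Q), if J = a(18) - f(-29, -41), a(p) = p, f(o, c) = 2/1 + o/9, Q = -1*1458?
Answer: I*sqrt(12949)/3 ≈ 37.931*I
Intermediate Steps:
Q = -1458
f(o, c) = 2 + o/9 (f(o, c) = 2*1 + o*(1/9) = 2 + o/9)
J = 173/9 (J = 18 - (2 + (1/9)*(-29)) = 18 - (2 - 29/9) = 18 - 1*(-11/9) = 18 + 11/9 = 173/9 ≈ 19.222)
sqrt(J + Q) = sqrt(173/9 - 1458) = sqrt(-12949/9) = I*sqrt(12949)/3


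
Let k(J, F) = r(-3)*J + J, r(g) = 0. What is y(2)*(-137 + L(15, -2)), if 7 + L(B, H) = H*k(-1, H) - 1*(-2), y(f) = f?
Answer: -280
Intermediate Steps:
k(J, F) = J (k(J, F) = 0*J + J = 0 + J = J)
L(B, H) = -5 - H (L(B, H) = -7 + (H*(-1) - 1*(-2)) = -7 + (-H + 2) = -7 + (2 - H) = -5 - H)
y(2)*(-137 + L(15, -2)) = 2*(-137 + (-5 - 1*(-2))) = 2*(-137 + (-5 + 2)) = 2*(-137 - 3) = 2*(-140) = -280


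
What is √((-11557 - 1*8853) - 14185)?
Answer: I*√34595 ≈ 186.0*I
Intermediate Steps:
√((-11557 - 1*8853) - 14185) = √((-11557 - 8853) - 14185) = √(-20410 - 14185) = √(-34595) = I*√34595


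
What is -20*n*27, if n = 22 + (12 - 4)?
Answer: -16200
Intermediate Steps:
n = 30 (n = 22 + 8 = 30)
-20*n*27 = -20*30*27 = -600*27 = -16200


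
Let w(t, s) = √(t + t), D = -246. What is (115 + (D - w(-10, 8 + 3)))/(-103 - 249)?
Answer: 131/352 + I*√5/176 ≈ 0.37216 + 0.012705*I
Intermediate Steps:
w(t, s) = √2*√t (w(t, s) = √(2*t) = √2*√t)
(115 + (D - w(-10, 8 + 3)))/(-103 - 249) = (115 + (-246 - √2*√(-10)))/(-103 - 249) = (115 + (-246 - √2*I*√10))/(-352) = (115 + (-246 - 2*I*√5))*(-1/352) = (-131 - 2*I*√5)*(-1/352) = 131/352 + I*√5/176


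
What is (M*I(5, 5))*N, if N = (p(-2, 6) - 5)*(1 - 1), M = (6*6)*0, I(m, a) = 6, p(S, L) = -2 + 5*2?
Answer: 0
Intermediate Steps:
p(S, L) = 8 (p(S, L) = -2 + 10 = 8)
M = 0 (M = 36*0 = 0)
N = 0 (N = (8 - 5)*(1 - 1) = 3*0 = 0)
(M*I(5, 5))*N = (0*6)*0 = 0*0 = 0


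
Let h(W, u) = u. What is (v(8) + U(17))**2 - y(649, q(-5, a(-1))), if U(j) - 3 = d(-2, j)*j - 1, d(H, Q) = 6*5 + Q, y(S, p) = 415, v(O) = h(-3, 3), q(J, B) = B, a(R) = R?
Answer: 646001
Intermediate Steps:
v(O) = 3
d(H, Q) = 30 + Q
U(j) = 2 + j*(30 + j) (U(j) = 3 + ((30 + j)*j - 1) = 3 + (j*(30 + j) - 1) = 3 + (-1 + j*(30 + j)) = 2 + j*(30 + j))
(v(8) + U(17))**2 - y(649, q(-5, a(-1))) = (3 + (2 + 17*(30 + 17)))**2 - 1*415 = (3 + (2 + 17*47))**2 - 415 = (3 + (2 + 799))**2 - 415 = (3 + 801)**2 - 415 = 804**2 - 415 = 646416 - 415 = 646001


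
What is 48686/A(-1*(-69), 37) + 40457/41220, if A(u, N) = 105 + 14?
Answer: 2011651303/4905180 ≈ 410.11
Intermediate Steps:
A(u, N) = 119
48686/A(-1*(-69), 37) + 40457/41220 = 48686/119 + 40457/41220 = 2011651303/4905180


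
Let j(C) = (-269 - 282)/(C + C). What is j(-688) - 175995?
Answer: -242168569/1376 ≈ -1.7599e+5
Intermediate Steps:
j(C) = -551/(2*C) (j(C) = -551*1/(2*C) = -551/(2*C))
j(-688) - 175995 = -551/2/(-688) - 175995 = -551/2*(-1/688) - 175995 = 551/1376 - 175995 = -242168569/1376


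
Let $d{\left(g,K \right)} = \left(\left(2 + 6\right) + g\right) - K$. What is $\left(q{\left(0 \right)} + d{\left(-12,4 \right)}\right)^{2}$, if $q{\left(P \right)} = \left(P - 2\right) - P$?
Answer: $100$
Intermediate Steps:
$q{\left(P \right)} = -2$ ($q{\left(P \right)} = \left(P - 2\right) - P = \left(-2 + P\right) - P = -2$)
$d{\left(g,K \right)} = 8 + g - K$ ($d{\left(g,K \right)} = \left(8 + g\right) - K = 8 + g - K$)
$\left(q{\left(0 \right)} + d{\left(-12,4 \right)}\right)^{2} = \left(-2 - 8\right)^{2} = \left(-10\right)^{2} = 100$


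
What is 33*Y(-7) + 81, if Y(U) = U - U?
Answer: 81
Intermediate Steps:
Y(U) = 0
33*Y(-7) + 81 = 33*0 + 81 = 0 + 81 = 81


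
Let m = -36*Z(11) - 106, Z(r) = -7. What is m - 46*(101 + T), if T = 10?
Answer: -4960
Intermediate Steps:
m = 146 (m = -36*(-7) - 106 = 252 - 106 = 146)
m - 46*(101 + T) = 146 - 46*(101 + 10) = 146 - 46*111 = 146 - 5106 = -4960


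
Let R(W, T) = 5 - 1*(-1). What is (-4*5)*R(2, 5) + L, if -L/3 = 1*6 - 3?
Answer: -129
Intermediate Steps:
R(W, T) = 6 (R(W, T) = 5 + 1 = 6)
L = -9 (L = -3*(1*6 - 3) = -3*(6 - 3) = -3*3 = -9)
(-4*5)*R(2, 5) + L = -4*5*6 - 9 = -20*6 - 9 = -120 - 9 = -129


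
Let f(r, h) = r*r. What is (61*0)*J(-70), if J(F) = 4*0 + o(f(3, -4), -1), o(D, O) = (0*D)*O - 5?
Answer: 0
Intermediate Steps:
f(r, h) = r²
o(D, O) = -5 (o(D, O) = 0*O - 5 = 0 - 5 = -5)
J(F) = -5 (J(F) = 4*0 - 5 = 0 - 5 = -5)
(61*0)*J(-70) = (61*0)*(-5) = 0*(-5) = 0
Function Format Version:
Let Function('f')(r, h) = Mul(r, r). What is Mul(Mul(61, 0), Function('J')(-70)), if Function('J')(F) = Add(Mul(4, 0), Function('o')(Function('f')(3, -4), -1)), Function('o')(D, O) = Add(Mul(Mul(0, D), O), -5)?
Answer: 0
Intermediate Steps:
Function('f')(r, h) = Pow(r, 2)
Function('o')(D, O) = -5 (Function('o')(D, O) = Add(Mul(0, O), -5) = Add(0, -5) = -5)
Function('J')(F) = -5 (Function('J')(F) = Add(Mul(4, 0), -5) = Add(0, -5) = -5)
Mul(Mul(61, 0), Function('J')(-70)) = Mul(Mul(61, 0), -5) = Mul(0, -5) = 0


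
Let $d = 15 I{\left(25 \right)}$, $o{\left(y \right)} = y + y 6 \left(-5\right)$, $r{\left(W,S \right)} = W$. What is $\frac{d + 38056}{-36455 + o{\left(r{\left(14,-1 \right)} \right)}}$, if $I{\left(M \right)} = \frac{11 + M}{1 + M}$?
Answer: $- \frac{494998}{479193} \approx -1.033$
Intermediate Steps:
$I{\left(M \right)} = \frac{11 + M}{1 + M}$
$o{\left(y \right)} = - 29 y$ ($o{\left(y \right)} = y + 6 y \left(-5\right) = y - 30 y = - 29 y$)
$d = \frac{270}{13}$ ($d = 15 \frac{11 + 25}{1 + 25} = 15 \cdot \frac{1}{26} \cdot 36 = 15 \cdot \frac{18}{13} = \frac{270}{13} \approx 20.769$)
$\frac{d + 38056}{-36455 + o{\left(r{\left(14,-1 \right)} \right)}} = \frac{\frac{270}{13} + 38056}{-36455 - 406} = \frac{494998}{13 \left(-36455 - 406\right)} = \frac{494998}{13 \left(-36861\right)} = \frac{494998}{13} \left(- \frac{1}{36861}\right) = - \frac{494998}{479193}$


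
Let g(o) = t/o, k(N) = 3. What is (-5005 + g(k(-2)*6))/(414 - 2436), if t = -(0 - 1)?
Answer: 90089/36396 ≈ 2.4752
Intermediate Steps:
t = 1 (t = -1*(-1) = 1)
g(o) = 1/o
(-5005 + g(k(-2)*6))/(414 - 2436) = (-5005 + 1/(3*6))/(414 - 2436) = (-5005 + 1/18)/(-2022) = (-5005 + 1/18)*(-1/2022) = -90089/18*(-1/2022) = 90089/36396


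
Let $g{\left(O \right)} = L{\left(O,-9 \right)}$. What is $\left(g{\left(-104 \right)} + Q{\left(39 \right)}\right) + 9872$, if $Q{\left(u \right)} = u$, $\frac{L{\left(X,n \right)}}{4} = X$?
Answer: $9495$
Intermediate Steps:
$L{\left(X,n \right)} = 4 X$
$g{\left(O \right)} = 4 O$
$\left(g{\left(-104 \right)} + Q{\left(39 \right)}\right) + 9872 = \left(4 \left(-104\right) + 39\right) + 9872 = \left(-416 + 39\right) + 9872 = -377 + 9872 = 9495$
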